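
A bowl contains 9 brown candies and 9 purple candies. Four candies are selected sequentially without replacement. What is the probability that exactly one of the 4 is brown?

One ordering (brown drawn first) has probability 9/18 × 9/17 × 8/16 × 7/15 = 4536/73440 = 21/340.
There are C(4,1) = 4 such orderings, each equally likely, so P = 4 × 21/340 = 21/85.

21/85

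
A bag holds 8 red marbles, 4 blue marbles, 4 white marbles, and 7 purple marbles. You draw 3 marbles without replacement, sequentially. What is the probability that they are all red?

P(all red) = 8/23 × 7/22 × 6/21 = 336/10626 = 8/253.

8/253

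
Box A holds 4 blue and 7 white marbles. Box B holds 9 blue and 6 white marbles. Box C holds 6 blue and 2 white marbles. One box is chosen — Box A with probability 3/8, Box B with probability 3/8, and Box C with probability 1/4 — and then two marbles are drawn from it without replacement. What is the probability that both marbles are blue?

267/880

From Box A: P(both blue) = (4/11)(3/10) = 6/55.
From Box B: P(both blue) = (9/15)(8/14) = 12/35.
From Box C: P(both blue) = (6/8)(5/7) = 15/28.
Total probability = (3/8)(6/55) + (3/8)(12/35) + (1/4)(15/28) = 267/880.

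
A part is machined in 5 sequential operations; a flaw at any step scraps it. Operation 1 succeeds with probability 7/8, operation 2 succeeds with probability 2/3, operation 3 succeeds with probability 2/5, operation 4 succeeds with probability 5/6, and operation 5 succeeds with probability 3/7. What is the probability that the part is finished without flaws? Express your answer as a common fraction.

1/12

Each stage is reached only if all earlier stages succeed, so
P = 7/8 × 2/3 × 2/5 × 5/6 × 3/7 = 420/5040 = 1/12.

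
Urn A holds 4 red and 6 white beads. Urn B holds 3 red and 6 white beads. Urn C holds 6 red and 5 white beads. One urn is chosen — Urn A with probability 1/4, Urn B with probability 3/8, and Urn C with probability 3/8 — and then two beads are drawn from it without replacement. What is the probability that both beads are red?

881/5280

From Urn A: P(both red) = (4/10)(3/9) = 2/15.
From Urn B: P(both red) = (3/9)(2/8) = 1/12.
From Urn C: P(both red) = (6/11)(5/10) = 3/11.
Total probability = (1/4)(2/15) + (3/8)(1/12) + (3/8)(3/11) = 881/5280.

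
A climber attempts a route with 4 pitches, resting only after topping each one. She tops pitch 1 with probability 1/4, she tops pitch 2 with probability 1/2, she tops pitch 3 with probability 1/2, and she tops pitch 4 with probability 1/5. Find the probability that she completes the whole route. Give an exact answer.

The events are sequential, so multiply the conditional probabilities:
P = 1/4 × 1/2 × 1/2 × 1/5 = 1/80.

1/80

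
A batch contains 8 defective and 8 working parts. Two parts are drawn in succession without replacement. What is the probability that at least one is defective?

P(no defective) = 8/16 × 7/15 = 56/240 = 7/30.
P(at least one) = 1 − 7/30 = 23/30.

23/30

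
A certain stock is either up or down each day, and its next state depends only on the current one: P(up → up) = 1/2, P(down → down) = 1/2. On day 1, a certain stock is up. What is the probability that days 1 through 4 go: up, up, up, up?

1/8

Day 1 is given. For each transition, use the conditional probability from the current state:
P(up | up) = 1/2; P(up | up) = 1/2; P(up | up) = 1/2.
P = 1/2 × 1/2 × 1/2 = 1/8.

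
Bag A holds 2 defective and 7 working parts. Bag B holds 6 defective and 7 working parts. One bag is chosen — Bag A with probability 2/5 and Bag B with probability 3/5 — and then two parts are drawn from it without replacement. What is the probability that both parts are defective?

From Bag A: P(both defective) = (2/9)(1/8) = 1/36.
From Bag B: P(both defective) = (6/13)(5/12) = 5/26.
Total probability = (2/5)(1/36) + (3/5)(5/26) = 74/585.

74/585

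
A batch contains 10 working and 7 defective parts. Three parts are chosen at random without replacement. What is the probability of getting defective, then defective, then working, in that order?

Multiply the probability of each draw given the previous ones:
P = 7/17 × 6/16 × 10/15 = 420/4080 = 7/68.

7/68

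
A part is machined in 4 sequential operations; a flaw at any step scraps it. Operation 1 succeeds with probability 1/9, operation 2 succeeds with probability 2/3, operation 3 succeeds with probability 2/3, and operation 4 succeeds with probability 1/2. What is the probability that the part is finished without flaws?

Each stage is reached only if all earlier stages succeed, so
P = 1/9 × 2/3 × 2/3 × 1/2 = 4/162 = 2/81.

2/81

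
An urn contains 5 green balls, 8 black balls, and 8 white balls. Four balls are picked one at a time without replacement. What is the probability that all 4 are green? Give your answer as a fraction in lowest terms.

1/1197

P(all green) = 5/21 × 4/20 × 3/19 × 2/18 = 120/143640 = 1/1197.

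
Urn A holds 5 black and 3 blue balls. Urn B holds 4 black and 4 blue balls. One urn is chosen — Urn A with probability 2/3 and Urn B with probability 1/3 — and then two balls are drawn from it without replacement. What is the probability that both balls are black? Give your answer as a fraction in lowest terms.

13/42

From Urn A: P(both black) = (5/8)(4/7) = 5/14.
From Urn B: P(both black) = (4/8)(3/7) = 3/14.
Total probability = (2/3)(5/14) + (1/3)(3/14) = 13/42.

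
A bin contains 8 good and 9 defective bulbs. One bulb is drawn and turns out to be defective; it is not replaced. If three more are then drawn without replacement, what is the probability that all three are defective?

1/10

With the first bulb removed, 8 defective remain out of 16.
P = 8/16 × 7/15 × 6/14 = 336/3360 = 1/10.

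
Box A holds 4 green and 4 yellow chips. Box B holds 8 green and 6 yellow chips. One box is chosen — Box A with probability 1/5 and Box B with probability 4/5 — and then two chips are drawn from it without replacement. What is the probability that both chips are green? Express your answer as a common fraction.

263/910

From Box A: P(both green) = (4/8)(3/7) = 3/14.
From Box B: P(both green) = (8/14)(7/13) = 4/13.
Total probability = (1/5)(3/14) + (4/5)(4/13) = 263/910.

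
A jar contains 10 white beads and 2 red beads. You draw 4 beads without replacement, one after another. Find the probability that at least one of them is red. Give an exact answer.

19/33

P(no red) = 10/12 × 9/11 × 8/10 × 7/9 = 5040/11880 = 14/33.
P(at least one) = 1 − 14/33 = 19/33.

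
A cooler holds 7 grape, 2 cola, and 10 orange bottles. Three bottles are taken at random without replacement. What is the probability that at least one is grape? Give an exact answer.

749/969

P(no grape) = 12/19 × 11/18 × 10/17 = 1320/5814 = 220/969.
P(at least one) = 1 − 220/969 = 749/969.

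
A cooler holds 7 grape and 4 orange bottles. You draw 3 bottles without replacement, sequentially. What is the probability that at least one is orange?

26/33

P(no orange) = 7/11 × 6/10 × 5/9 = 210/990 = 7/33.
P(at least one) = 1 − 7/33 = 26/33.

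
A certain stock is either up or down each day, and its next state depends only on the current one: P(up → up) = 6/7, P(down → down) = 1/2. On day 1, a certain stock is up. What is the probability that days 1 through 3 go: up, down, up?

Day 1 is given. For each transition, use the conditional probability from the current state:
P(down | up) = 1/7; P(up | down) = 1/2.
P = 1/7 × 1/2 = 1/14.

1/14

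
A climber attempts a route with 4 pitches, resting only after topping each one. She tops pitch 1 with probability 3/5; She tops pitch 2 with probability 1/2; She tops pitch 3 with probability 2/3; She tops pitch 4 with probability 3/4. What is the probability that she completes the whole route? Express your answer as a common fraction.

Each stage is reached only if all earlier stages succeed, so
P = 3/5 × 1/2 × 2/3 × 3/4 = 18/120 = 3/20.

3/20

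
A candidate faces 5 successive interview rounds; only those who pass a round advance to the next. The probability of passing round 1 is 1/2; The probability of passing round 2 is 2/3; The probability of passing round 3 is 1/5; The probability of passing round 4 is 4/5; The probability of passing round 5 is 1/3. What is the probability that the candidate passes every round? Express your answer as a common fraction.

The events are sequential, so multiply the conditional probabilities:
P = 1/2 × 2/3 × 1/5 × 4/5 × 1/3 = 8/450 = 4/225.

4/225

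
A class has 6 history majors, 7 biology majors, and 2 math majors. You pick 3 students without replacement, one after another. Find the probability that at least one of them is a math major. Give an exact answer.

13/35

P(no math majors) = 13/15 × 12/14 × 11/13 = 1716/2730 = 22/35.
P(at least one) = 1 − 22/35 = 13/35.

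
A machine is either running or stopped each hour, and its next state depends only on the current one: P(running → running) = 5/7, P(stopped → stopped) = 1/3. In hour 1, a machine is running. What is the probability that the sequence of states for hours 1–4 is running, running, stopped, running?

Hour 1 is given. For each transition, use the conditional probability from the current state:
P(running | running) = 5/7; P(stopped | running) = 2/7; P(running | stopped) = 2/3.
P = 5/7 × 2/7 × 2/3 = 20/147.

20/147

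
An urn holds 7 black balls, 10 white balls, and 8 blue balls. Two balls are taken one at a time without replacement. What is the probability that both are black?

P(all black) = 7/25 × 6/24 = 42/600 = 7/100.

7/100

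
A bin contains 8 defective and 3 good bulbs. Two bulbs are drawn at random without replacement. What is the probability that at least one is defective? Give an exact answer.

52/55

P(no defective) = 3/11 × 2/10 = 6/110 = 3/55.
P(at least one) = 1 − 3/55 = 52/55.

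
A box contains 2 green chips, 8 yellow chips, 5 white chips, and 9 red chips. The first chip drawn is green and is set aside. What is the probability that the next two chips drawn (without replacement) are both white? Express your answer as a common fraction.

10/253

With the first chip removed, 5 white remain out of 23.
P = 5/23 × 4/22 = 20/506 = 10/253.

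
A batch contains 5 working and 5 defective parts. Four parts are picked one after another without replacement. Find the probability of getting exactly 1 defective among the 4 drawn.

One ordering (defective drawn first) has probability 5/10 × 5/9 × 4/8 × 3/7 = 300/5040 = 5/84.
There are C(4,1) = 4 such orderings, each equally likely, so P = 4 × 5/84 = 5/21.

5/21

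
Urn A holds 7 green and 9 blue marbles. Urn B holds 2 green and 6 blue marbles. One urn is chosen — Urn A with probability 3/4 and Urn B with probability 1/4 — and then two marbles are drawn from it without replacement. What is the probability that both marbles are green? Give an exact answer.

From Urn A: P(both green) = (7/16)(6/15) = 7/40.
From Urn B: P(both green) = (2/8)(1/7) = 1/28.
Total probability = (3/4)(7/40) + (1/4)(1/28) = 157/1120.

157/1120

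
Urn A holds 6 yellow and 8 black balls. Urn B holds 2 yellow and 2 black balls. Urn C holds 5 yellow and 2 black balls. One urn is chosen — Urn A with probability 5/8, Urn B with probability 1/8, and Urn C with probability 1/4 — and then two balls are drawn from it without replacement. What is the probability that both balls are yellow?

From Urn A: P(both yellow) = (6/14)(5/13) = 15/91.
From Urn B: P(both yellow) = (2/4)(1/3) = 1/6.
From Urn C: P(both yellow) = (5/7)(4/6) = 10/21.
Total probability = (5/8)(15/91) + (1/8)(1/6) + (1/4)(10/21) = 1061/4368.

1061/4368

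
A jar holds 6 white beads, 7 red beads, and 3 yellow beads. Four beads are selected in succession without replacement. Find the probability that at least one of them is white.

P(no white) = 10/16 × 9/15 × 8/14 × 7/13 = 5040/43680 = 3/26.
P(at least one) = 1 − 3/26 = 23/26.

23/26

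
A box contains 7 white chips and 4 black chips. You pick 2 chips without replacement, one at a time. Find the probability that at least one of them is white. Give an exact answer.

P(no white) = 4/11 × 3/10 = 12/110 = 6/55.
P(at least one) = 1 − 6/55 = 49/55.

49/55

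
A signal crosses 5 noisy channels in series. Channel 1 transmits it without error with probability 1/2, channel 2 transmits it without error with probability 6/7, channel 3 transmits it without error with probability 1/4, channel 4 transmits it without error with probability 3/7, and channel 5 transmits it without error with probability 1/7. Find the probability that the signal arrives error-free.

Each stage is reached only if all earlier stages succeed, so
P = 1/2 × 6/7 × 1/4 × 3/7 × 1/7 = 18/2744 = 9/1372.

9/1372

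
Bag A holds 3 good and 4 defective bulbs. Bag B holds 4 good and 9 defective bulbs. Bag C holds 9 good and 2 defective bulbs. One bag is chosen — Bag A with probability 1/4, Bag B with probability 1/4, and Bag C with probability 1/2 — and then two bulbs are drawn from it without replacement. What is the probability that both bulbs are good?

1913/5005

From Bag A: P(both good) = (3/7)(2/6) = 1/7.
From Bag B: P(both good) = (4/13)(3/12) = 1/13.
From Bag C: P(both good) = (9/11)(8/10) = 36/55.
Total probability = (1/4)(1/7) + (1/4)(1/13) + (1/2)(36/55) = 1913/5005.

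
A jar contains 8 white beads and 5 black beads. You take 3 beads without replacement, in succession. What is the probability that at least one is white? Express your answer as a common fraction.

P(no white) = 5/13 × 4/12 × 3/11 = 60/1716 = 5/143.
P(at least one) = 1 − 5/143 = 138/143.

138/143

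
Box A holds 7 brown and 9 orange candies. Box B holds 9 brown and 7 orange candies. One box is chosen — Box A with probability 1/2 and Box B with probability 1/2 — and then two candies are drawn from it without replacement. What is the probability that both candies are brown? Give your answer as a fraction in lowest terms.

19/80

From Box A: P(both brown) = (7/16)(6/15) = 7/40.
From Box B: P(both brown) = (9/16)(8/15) = 3/10.
Total probability = (1/2)(7/40) + (1/2)(3/10) = 19/80.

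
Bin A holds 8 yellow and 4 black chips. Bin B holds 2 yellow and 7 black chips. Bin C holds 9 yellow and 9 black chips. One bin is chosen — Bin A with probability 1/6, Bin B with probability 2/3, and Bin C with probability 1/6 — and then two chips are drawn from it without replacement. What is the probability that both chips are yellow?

From Bin A: P(both yellow) = (8/12)(7/11) = 14/33.
From Bin B: P(both yellow) = (2/9)(1/8) = 1/36.
From Bin C: P(both yellow) = (9/18)(8/17) = 4/17.
Total probability = (1/6)(14/33) + (2/3)(1/36) + (1/6)(4/17) = 1297/10098.

1297/10098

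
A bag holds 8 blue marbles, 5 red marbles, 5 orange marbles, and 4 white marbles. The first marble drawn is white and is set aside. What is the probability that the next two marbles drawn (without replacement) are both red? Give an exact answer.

1/21

With the first marble removed, 5 red remain out of 21.
P = 5/21 × 4/20 = 20/420 = 1/21.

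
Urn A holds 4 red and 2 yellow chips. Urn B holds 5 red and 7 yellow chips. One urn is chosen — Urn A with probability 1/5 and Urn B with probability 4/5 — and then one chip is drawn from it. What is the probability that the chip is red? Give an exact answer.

From Urn A: P(red) = 4/6.
From Urn B: P(red) = 5/12.
Total probability = (1/5)(4/6) + (4/5)(5/12) = 7/15.

7/15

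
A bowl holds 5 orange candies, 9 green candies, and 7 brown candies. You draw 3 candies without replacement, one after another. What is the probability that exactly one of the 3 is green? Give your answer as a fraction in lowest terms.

297/665

One ordering (green drawn first) has probability 9/21 × 12/20 × 11/19 = 1188/7980 = 99/665.
There are C(3,1) = 3 such orderings, each equally likely, so P = 3 × 99/665 = 297/665.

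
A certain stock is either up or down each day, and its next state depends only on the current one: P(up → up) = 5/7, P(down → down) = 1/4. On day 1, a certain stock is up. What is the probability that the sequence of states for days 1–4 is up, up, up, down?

Day 1 is given. For each transition, use the conditional probability from the current state:
P(up | up) = 5/7; P(up | up) = 5/7; P(down | up) = 2/7.
P = 5/7 × 5/7 × 2/7 = 50/343.

50/343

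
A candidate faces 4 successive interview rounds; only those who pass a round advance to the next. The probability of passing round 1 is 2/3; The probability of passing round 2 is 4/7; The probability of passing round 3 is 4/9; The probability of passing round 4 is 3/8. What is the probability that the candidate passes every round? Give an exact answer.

4/63

Each stage is reached only if all earlier stages succeed, so
P = 2/3 × 4/7 × 4/9 × 3/8 = 96/1512 = 4/63.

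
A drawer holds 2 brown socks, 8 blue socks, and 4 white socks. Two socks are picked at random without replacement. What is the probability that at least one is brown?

P(no brown) = 12/14 × 11/13 = 132/182 = 66/91.
P(at least one) = 1 − 66/91 = 25/91.

25/91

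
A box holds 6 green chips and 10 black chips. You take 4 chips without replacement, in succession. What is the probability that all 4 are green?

3/364

P(every draw is green) = 6/16 × 5/15 × 4/14 × 3/13 = 360/43680 = 3/364.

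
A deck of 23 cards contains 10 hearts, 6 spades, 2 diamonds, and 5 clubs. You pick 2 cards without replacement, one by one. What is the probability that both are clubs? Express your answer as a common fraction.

P = 5/23 × 4/22 = 20/506 = 10/253.

10/253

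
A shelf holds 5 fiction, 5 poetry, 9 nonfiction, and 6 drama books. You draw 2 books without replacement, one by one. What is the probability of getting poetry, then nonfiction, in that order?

3/40

Each draw changes the counts, so multiply the conditional probabilities along the sequence:
P = 5/25 × 9/24 = 45/600 = 3/40.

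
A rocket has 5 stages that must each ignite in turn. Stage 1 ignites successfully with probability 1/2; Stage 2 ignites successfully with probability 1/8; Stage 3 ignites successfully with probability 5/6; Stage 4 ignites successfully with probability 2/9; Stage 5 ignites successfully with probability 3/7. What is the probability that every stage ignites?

The events are sequential, so multiply the conditional probabilities:
P = 1/2 × 1/8 × 5/6 × 2/9 × 3/7 = 30/6048 = 5/1008.

5/1008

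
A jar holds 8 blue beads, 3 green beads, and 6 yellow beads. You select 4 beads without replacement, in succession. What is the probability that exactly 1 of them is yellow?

99/238

One ordering (yellow drawn first) has probability 6/17 × 11/16 × 10/15 × 9/14 = 5940/57120 = 99/952.
There are C(4,1) = 4 such orderings, each equally likely, so P = 4 × 99/952 = 99/238.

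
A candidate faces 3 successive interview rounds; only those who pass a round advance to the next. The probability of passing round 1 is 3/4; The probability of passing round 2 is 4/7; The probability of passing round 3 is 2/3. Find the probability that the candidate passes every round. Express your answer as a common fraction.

2/7

Multiplying along the chain,
P = 3/4 × 4/7 × 2/3 = 24/84 = 2/7.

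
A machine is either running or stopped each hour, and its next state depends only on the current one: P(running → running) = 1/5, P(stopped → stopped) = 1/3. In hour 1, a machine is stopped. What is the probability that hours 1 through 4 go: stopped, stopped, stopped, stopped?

1/27

Hour 1 is given. For each transition, use the conditional probability from the current state:
P(stopped | stopped) = 1/3; P(stopped | stopped) = 1/3; P(stopped | stopped) = 1/3.
P = 1/3 × 1/3 × 1/3 = 1/27.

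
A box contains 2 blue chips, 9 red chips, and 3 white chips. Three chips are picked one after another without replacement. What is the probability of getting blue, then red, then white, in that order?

Multiply the probability of each draw given the previous ones:
P = 2/14 × 9/13 × 3/12 = 54/2184 = 9/364.

9/364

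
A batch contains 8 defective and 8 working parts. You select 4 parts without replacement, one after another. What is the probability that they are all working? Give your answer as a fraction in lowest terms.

1/26

P = 8/16 × 7/15 × 6/14 × 5/13 = 1680/43680 = 1/26.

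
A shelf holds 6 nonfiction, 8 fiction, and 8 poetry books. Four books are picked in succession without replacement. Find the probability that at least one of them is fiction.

P(no fiction) = 14/22 × 13/21 × 12/20 × 11/19 = 24024/175560 = 13/95.
P(at least one) = 1 − 13/95 = 82/95.

82/95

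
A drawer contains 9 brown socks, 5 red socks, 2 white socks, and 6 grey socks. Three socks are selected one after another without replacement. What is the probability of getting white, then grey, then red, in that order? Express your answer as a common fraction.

1/154

Chain rule:
P = 2/22 × 6/21 × 5/20 = 60/9240 = 1/154.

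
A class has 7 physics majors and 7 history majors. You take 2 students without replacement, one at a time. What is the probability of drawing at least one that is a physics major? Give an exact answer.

10/13

P(no physics majors) = 7/14 × 6/13 = 42/182 = 3/13.
P(at least one) = 1 − 3/13 = 10/13.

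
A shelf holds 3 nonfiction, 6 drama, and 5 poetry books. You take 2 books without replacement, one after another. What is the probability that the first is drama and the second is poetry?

Each draw changes the counts, so multiply the conditional probabilities along the sequence:
P = 6/14 × 5/13 = 30/182 = 15/91.

15/91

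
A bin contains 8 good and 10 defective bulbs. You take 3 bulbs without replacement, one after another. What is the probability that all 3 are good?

P(every draw is good) = 8/18 × 7/17 × 6/16 = 336/4896 = 7/102.

7/102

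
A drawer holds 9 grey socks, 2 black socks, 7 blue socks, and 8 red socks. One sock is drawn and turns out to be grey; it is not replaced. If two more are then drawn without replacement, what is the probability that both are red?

7/75

After the first draw, 8 of the remaining 25 socks are red.
P = 8/25 × 7/24 = 56/600 = 7/75.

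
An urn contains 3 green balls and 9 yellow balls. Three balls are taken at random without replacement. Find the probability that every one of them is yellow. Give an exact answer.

21/55

P(all yellow) = 9/12 × 8/11 × 7/10 = 504/1320 = 21/55.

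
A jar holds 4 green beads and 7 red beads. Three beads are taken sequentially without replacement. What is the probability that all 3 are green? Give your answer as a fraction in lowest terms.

P = 4/11 × 3/10 × 2/9 = 24/990 = 4/165.

4/165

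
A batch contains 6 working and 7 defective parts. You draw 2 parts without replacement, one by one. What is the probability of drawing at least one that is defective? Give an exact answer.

21/26

P(no defective) = 6/13 × 5/12 = 30/156 = 5/26.
P(at least one) = 1 − 5/26 = 21/26.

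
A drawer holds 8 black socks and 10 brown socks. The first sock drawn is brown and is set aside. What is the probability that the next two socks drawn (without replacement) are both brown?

9/34

With the first sock removed, 9 brown remain out of 17.
P = 9/17 × 8/16 = 72/272 = 9/34.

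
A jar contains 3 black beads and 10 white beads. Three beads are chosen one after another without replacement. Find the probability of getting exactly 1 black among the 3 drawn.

One ordering (black drawn first) has probability 3/13 × 10/12 × 9/11 = 270/1716 = 45/286.
There are C(3,1) = 3 such orderings, each equally likely, so P = 3 × 45/286 = 135/286.

135/286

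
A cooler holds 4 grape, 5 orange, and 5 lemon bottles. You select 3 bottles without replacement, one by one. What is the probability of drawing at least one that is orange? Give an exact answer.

P(no orange) = 9/14 × 8/13 × 7/12 = 504/2184 = 3/13.
P(at least one) = 1 − 3/13 = 10/13.

10/13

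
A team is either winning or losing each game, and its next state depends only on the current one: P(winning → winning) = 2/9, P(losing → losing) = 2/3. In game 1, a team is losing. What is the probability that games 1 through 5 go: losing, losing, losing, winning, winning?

Game 1 is given. For each transition, use the conditional probability from the current state:
P(losing | losing) = 2/3; P(losing | losing) = 2/3; P(winning | losing) = 1/3; P(winning | winning) = 2/9.
P = 2/3 × 2/3 × 1/3 × 2/9 = 8/243.

8/243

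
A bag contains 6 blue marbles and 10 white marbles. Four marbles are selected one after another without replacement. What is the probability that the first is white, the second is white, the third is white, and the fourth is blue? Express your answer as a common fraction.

9/91

Each draw changes the counts, so multiply the conditional probabilities along the sequence:
P = 10/16 × 9/15 × 8/14 × 6/13 = 4320/43680 = 9/91.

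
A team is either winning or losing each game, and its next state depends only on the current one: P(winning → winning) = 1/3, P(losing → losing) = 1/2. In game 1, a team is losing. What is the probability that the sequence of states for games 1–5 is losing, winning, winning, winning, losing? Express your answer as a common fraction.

1/27

Game 1 is given. For each transition, use the conditional probability from the current state:
P(winning | losing) = 1/2; P(winning | winning) = 1/3; P(winning | winning) = 1/3; P(losing | winning) = 2/3.
P = 1/2 × 1/3 × 1/3 × 2/3 = 2/54 = 1/27.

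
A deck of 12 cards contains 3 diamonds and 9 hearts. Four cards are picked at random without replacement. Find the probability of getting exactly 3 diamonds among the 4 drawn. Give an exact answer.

One ordering (diamonds drawn first) has probability 3/12 × 2/11 × 1/10 × 9/9 = 54/11880 = 1/220.
There are C(4,3) = 4 such orderings, each equally likely, so P = 4 × 1/220 = 1/55.

1/55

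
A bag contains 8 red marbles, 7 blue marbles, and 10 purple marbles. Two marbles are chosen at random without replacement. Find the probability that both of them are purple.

3/20

P(every draw is purple) = 10/25 × 9/24 = 90/600 = 3/20.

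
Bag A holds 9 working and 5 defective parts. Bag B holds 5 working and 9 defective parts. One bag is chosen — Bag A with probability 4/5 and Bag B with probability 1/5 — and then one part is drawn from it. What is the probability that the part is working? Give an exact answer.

From Bag A: P(working) = 9/14.
From Bag B: P(working) = 5/14.
Total probability = (4/5)(9/14) + (1/5)(5/14) = 41/70.

41/70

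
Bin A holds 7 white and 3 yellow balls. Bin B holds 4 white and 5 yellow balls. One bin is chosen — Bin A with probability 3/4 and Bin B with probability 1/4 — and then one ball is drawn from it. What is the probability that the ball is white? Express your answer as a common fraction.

229/360

From Bin A: P(white) = 7/10.
From Bin B: P(white) = 4/9.
Total probability = (3/4)(7/10) + (1/4)(4/9) = 229/360.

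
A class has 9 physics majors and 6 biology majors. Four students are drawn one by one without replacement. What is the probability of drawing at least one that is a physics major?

90/91

P(no physics majors) = 6/15 × 5/14 × 4/13 × 3/12 = 360/32760 = 1/91.
P(at least one) = 1 − 1/91 = 90/91.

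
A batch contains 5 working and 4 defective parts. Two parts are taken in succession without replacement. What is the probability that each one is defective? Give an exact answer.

P(every draw is defective) = 4/9 × 3/8 = 12/72 = 1/6.

1/6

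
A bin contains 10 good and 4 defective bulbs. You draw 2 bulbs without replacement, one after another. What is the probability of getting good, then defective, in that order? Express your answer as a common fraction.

Chain rule:
P = 10/14 × 4/13 = 40/182 = 20/91.

20/91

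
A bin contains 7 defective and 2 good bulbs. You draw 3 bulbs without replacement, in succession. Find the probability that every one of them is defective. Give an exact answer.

P(every draw is defective) = 7/9 × 6/8 × 5/7 = 210/504 = 5/12.

5/12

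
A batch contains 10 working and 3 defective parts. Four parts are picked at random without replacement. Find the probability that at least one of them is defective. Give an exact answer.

P(no defective) = 10/13 × 9/12 × 8/11 × 7/10 = 5040/17160 = 42/143.
P(at least one) = 1 − 42/143 = 101/143.

101/143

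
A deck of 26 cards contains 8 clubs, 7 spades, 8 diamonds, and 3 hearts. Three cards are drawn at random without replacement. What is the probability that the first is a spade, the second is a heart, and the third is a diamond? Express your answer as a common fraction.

Multiply the probability of each draw given the previous ones:
P = 7/26 × 3/25 × 8/24 = 168/15600 = 7/650.

7/650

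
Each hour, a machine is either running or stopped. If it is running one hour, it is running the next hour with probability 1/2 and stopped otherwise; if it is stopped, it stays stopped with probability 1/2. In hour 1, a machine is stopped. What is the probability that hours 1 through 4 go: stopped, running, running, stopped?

1/8

Hour 1 is given. For each transition, use the conditional probability from the current state:
P(running | stopped) = 1/2; P(running | running) = 1/2; P(stopped | running) = 1/2.
P = 1/2 × 1/2 × 1/2 = 1/8.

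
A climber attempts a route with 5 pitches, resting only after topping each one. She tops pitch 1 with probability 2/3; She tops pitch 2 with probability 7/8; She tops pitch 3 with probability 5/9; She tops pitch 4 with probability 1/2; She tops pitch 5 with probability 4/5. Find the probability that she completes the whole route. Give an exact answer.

7/54

Multiplying along the chain,
P = 2/3 × 7/8 × 5/9 × 1/2 × 4/5 = 280/2160 = 7/54.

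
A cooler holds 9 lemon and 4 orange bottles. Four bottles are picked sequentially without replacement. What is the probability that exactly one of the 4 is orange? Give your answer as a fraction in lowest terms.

One ordering (orange drawn first) has probability 4/13 × 9/12 × 8/11 × 7/10 = 2016/17160 = 84/715.
There are C(4,1) = 4 such orderings, each equally likely, so P = 4 × 84/715 = 336/715.

336/715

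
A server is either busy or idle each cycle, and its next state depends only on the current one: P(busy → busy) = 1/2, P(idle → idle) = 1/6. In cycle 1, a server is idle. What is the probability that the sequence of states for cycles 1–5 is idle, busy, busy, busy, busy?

Cycle 1 is given. For each transition, use the conditional probability from the current state:
P(busy | idle) = 5/6; P(busy | busy) = 1/2; P(busy | busy) = 1/2; P(busy | busy) = 1/2.
P = 5/6 × 1/2 × 1/2 × 1/2 = 5/48.

5/48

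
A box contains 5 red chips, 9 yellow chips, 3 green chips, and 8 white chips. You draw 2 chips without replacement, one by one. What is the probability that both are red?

P(every draw is red) = 5/25 × 4/24 = 20/600 = 1/30.

1/30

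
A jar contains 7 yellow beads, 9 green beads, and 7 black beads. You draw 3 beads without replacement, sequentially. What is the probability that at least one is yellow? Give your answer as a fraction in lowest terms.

P(no yellow) = 16/23 × 15/22 × 14/21 = 3360/10626 = 80/253.
P(at least one) = 1 − 80/253 = 173/253.

173/253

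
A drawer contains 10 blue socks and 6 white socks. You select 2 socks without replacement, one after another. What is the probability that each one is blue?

3/8

P(every draw is blue) = 10/16 × 9/15 = 90/240 = 3/8.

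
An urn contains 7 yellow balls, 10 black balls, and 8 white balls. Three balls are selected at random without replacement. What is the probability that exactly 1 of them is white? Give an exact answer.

One ordering (white drawn first) has probability 8/25 × 17/24 × 16/23 = 2176/13800 = 272/1725.
There are C(3,1) = 3 such orderings, each equally likely, so P = 3 × 272/1725 = 272/575.

272/575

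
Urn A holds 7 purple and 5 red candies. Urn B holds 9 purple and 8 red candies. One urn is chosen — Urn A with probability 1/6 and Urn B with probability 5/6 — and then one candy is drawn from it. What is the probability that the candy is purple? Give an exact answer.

659/1224

From Urn A: P(purple) = 7/12.
From Urn B: P(purple) = 9/17.
Total probability = (1/6)(7/12) + (5/6)(9/17) = 659/1224.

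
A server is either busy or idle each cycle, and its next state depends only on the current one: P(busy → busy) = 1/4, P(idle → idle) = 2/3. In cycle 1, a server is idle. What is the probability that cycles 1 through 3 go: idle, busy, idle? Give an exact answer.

Cycle 1 is given. For each transition, use the conditional probability from the current state:
P(busy | idle) = 1/3; P(idle | busy) = 3/4.
P = 1/3 × 3/4 = 3/12 = 1/4.

1/4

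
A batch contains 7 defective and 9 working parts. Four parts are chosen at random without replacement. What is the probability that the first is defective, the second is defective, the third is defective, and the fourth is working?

9/208

Each draw changes the counts, so multiply the conditional probabilities along the sequence:
P = 7/16 × 6/15 × 5/14 × 9/13 = 1890/43680 = 9/208.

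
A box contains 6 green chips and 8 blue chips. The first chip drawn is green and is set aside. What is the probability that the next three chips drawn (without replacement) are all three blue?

28/143

With the first chip removed, 8 blue remain out of 13.
P = 8/13 × 7/12 × 6/11 = 336/1716 = 28/143.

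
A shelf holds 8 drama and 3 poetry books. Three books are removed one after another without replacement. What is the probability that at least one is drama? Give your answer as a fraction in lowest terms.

P(no drama) = 3/11 × 2/10 × 1/9 = 6/990 = 1/165.
P(at least one) = 1 − 1/165 = 164/165.

164/165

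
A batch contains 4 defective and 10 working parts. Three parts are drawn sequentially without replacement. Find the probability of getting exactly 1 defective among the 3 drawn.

One ordering (defective drawn first) has probability 4/14 × 10/13 × 9/12 = 360/2184 = 15/91.
There are C(3,1) = 3 such orderings, each equally likely, so P = 3 × 15/91 = 45/91.

45/91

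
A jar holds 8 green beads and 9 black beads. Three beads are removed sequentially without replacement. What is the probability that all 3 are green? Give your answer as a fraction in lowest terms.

7/85

P(all green) = 8/17 × 7/16 × 6/15 = 336/4080 = 7/85.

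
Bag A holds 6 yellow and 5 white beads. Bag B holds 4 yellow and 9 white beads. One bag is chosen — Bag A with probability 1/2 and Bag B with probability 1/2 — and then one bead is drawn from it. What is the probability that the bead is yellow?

From Bag A: P(yellow) = 6/11.
From Bag B: P(yellow) = 4/13.
Total probability = (1/2)(6/11) + (1/2)(4/13) = 61/143.

61/143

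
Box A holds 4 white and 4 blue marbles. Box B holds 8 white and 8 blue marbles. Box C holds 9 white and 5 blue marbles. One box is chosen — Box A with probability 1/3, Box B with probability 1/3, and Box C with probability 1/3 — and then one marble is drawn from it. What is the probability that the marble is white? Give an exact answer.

From Box A: P(white) = 4/8.
From Box B: P(white) = 8/16.
From Box C: P(white) = 9/14.
Total probability = (1/3)(4/8) + (1/3)(8/16) + (1/3)(9/14) = 23/42.

23/42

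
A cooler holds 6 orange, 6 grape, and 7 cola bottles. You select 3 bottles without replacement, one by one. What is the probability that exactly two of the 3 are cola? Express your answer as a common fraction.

84/323

One ordering (cola drawn first) has probability 7/19 × 6/18 × 12/17 = 504/5814 = 28/323.
There are C(3,2) = 3 such orderings, each equally likely, so P = 3 × 28/323 = 84/323.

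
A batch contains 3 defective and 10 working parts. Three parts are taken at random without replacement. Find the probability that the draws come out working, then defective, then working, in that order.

45/286

Multiply the probability of each draw given the previous ones:
P = 10/13 × 3/12 × 9/11 = 270/1716 = 45/286.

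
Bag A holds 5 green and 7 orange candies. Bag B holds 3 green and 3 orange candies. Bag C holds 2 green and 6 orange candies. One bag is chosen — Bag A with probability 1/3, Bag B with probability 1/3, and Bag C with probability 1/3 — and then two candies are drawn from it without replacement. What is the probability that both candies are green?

From Bag A: P(both green) = (5/12)(4/11) = 5/33.
From Bag B: P(both green) = (3/6)(2/5) = 1/5.
From Bag C: P(both green) = (2/8)(1/7) = 1/28.
Total probability = (1/3)(5/33) + (1/3)(1/5) + (1/3)(1/28) = 1789/13860.

1789/13860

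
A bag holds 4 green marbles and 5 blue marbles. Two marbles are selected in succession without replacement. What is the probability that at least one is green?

P(no green) = 5/9 × 4/8 = 20/72 = 5/18.
P(at least one) = 1 − 5/18 = 13/18.

13/18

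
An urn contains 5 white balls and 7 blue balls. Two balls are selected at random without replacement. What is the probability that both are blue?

P(every draw is blue) = 7/12 × 6/11 = 42/132 = 7/22.

7/22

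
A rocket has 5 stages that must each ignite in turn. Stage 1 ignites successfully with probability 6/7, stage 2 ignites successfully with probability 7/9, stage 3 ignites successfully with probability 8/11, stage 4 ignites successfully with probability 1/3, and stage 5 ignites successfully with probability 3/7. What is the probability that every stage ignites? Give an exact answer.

16/231

Multiplying along the chain,
P = 6/7 × 7/9 × 8/11 × 1/3 × 3/7 = 1008/14553 = 16/231.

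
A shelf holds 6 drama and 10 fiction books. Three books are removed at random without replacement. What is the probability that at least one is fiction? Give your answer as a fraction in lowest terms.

27/28

P(no fiction) = 6/16 × 5/15 × 4/14 = 120/3360 = 1/28.
P(at least one) = 1 − 1/28 = 27/28.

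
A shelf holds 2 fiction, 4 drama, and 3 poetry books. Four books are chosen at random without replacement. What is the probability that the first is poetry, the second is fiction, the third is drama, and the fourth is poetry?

Each draw changes the counts, so multiply the conditional probabilities along the sequence:
P = 3/9 × 2/8 × 4/7 × 2/6 = 48/3024 = 1/63.

1/63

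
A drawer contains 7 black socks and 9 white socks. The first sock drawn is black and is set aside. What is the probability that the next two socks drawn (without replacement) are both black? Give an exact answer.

With the first sock removed, 6 black remain out of 15.
P = 6/15 × 5/14 = 30/210 = 1/7.

1/7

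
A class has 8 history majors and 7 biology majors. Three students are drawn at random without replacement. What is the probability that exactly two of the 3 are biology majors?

One ordering (biology majors drawn first) has probability 7/15 × 6/14 × 8/13 = 336/2730 = 8/65.
There are C(3,2) = 3 such orderings, each equally likely, so P = 3 × 8/65 = 24/65.

24/65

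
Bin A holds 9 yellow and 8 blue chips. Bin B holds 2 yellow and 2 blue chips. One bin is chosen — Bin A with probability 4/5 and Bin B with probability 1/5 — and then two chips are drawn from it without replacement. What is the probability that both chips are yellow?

25/102

From Bin A: P(both yellow) = (9/17)(8/16) = 9/34.
From Bin B: P(both yellow) = (2/4)(1/3) = 1/6.
Total probability = (4/5)(9/34) + (1/5)(1/6) = 25/102.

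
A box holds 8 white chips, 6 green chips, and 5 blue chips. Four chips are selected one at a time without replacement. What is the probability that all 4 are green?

5/1292

P = 6/19 × 5/18 × 4/17 × 3/16 = 360/93024 = 5/1292.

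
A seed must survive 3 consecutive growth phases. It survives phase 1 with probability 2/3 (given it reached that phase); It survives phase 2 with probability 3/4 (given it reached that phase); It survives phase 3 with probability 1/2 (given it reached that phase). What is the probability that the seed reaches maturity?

1/4

Multiplying along the chain,
P = 2/3 × 3/4 × 1/2 = 6/24 = 1/4.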